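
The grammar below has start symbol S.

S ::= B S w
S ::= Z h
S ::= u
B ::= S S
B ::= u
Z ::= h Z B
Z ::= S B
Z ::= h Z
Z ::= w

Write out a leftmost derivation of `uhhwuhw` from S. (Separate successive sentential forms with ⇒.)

S ⇒ BSw ⇒ uSw ⇒ uZhw ⇒ uhZBhw ⇒ uhhZBhw ⇒ uhhwBhw ⇒ uhhwuhw

S ⇒ BSw   [S ::= B S w]
BSw ⇒ uSw   [B ::= u]
uSw ⇒ uZhw   [S ::= Z h]
uZhw ⇒ uhZBhw   [Z ::= h Z B]
uhZBhw ⇒ uhhZBhw   [Z ::= h Z]
uhhZBhw ⇒ uhhwBhw   [Z ::= w]
uhhwBhw ⇒ uhhwuhw   [B ::= u]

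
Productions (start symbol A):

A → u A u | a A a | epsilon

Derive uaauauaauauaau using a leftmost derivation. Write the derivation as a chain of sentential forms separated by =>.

A => uAu => uaAau => uaaAaau => uaauAuaau => uaauaAauaau => uaauauAuauaau => uaauauaAauauaau => uaauauaauauaau

A => uAu   [A → u A u]
uAu => uaAau   [A → a A a]
uaAau => uaaAaau   [A → a A a]
uaaAaau => uaauAuaau   [A → u A u]
uaauAuaau => uaauaAauaau   [A → a A a]
uaauaAauaau => uaauauAuauaau   [A → u A u]
uaauauAuauaau => uaauauaAauauaau   [A → a A a]
uaauauaAauauaau => uaauauaauauaau   [A → epsilon]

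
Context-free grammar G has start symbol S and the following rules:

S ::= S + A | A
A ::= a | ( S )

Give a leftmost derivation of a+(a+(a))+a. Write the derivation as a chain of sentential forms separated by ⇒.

S ⇒ S+A   [S ::= S + A]
S+A ⇒ S+A+A   [S ::= S + A]
S+A+A ⇒ A+A+A   [S ::= A]
A+A+A ⇒ a+A+A   [A ::= a]
a+A+A ⇒ a+(S)+A   [A ::= ( S )]
a+(S)+A ⇒ a+(S+A)+A   [S ::= S + A]
a+(S+A)+A ⇒ a+(A+A)+A   [S ::= A]
a+(A+A)+A ⇒ a+(a+A)+A   [A ::= a]
a+(a+A)+A ⇒ a+(a+(S))+A   [A ::= ( S )]
a+(a+(S))+A ⇒ a+(a+(A))+A   [S ::= A]
a+(a+(A))+A ⇒ a+(a+(a))+A   [A ::= a]
a+(a+(a))+A ⇒ a+(a+(a))+a   [A ::= a]

S⇒S+A⇒S+A+A⇒A+A+A⇒a+A+A⇒a+(S)+A⇒a+(S+A)+A⇒a+(A+A)+A⇒a+(a+A)+A⇒a+(a+(S))+A⇒a+(a+(A))+A⇒a+(a+(a))+A⇒a+(a+(a))+a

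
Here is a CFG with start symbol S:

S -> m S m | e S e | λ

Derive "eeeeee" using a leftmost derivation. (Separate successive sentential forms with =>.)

S => eSe   [S -> e S e]
eSe => eeSee   [S -> e S e]
eeSee => eeeSeee   [S -> e S e]
eeeSeee => eeeeee   [S -> λ]

S=>eSe=>eeSee=>eeeSeee=>eeeeee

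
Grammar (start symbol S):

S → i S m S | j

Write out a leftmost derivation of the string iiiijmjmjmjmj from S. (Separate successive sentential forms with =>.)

S => iSmS   [S → i S m S]
iSmS => iiSmSmS   [S → i S m S]
iiSmSmS => iiiSmSmSmS   [S → i S m S]
iiiSmSmSmS => iiiiSmSmSmSmS   [S → i S m S]
iiiiSmSmSmSmS => iiiijmSmSmSmS   [S → j]
iiiijmSmSmSmS => iiiijmjmSmSmS   [S → j]
iiiijmjmSmSmS => iiiijmjmjmSmS   [S → j]
iiiijmjmjmSmS => iiiijmjmjmjmS   [S → j]
iiiijmjmjmjmS => iiiijmjmjmjmj   [S → j]

S=>iSmS=>iiSmSmS=>iiiSmSmSmS=>iiiiSmSmSmSmS=>iiiijmSmSmSmS=>iiiijmjmSmSmS=>iiiijmjmjmSmS=>iiiijmjmjmjmS=>iiiijmjmjmjmj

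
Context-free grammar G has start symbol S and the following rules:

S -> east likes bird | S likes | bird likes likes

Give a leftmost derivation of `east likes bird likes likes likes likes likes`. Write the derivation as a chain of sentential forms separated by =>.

S => S likes   [S -> S likes]
S likes => S likes likes   [S -> S likes]
S likes likes => S likes likes likes   [S -> S likes]
S likes likes likes => S likes likes likes likes   [S -> S likes]
S likes likes likes likes => S likes likes likes likes likes   [S -> S likes]
S likes likes likes likes likes => east likes bird likes likes likes likes likes   [S -> east likes bird]

S => S likes => S likes likes => S likes likes likes => S likes likes likes likes => S likes likes likes likes likes => east likes bird likes likes likes likes likes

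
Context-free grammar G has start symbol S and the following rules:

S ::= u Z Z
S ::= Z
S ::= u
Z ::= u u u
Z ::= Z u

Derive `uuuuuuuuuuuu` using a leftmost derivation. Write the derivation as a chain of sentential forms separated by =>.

S => Z => Zu => Zuu => Zuuu => Zuuuu => Zuuuuu => Zuuuuuu => Zuuuuuuu => Zuuuuuuuu => Zuuuuuuuuu => uuuuuuuuuuuu

S => Z   [S ::= Z]
Z => Zu   [Z ::= Z u]
Zu => Zuu   [Z ::= Z u]
Zuu => Zuuu   [Z ::= Z u]
Zuuu => Zuuuu   [Z ::= Z u]
Zuuuu => Zuuuuu   [Z ::= Z u]
Zuuuuu => Zuuuuuu   [Z ::= Z u]
Zuuuuuu => Zuuuuuuu   [Z ::= Z u]
Zuuuuuuu => Zuuuuuuuu   [Z ::= Z u]
Zuuuuuuuu => Zuuuuuuuuu   [Z ::= Z u]
Zuuuuuuuuu => uuuuuuuuuuuu   [Z ::= u u u]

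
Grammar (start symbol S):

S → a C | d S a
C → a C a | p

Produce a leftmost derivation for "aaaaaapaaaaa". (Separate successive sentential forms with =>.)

S => aC   [S → a C]
aC => aaCa   [C → a C a]
aaCa => aaaCaa   [C → a C a]
aaaCaa => aaaaCaaa   [C → a C a]
aaaaCaaa => aaaaaCaaaa   [C → a C a]
aaaaaCaaaa => aaaaaaCaaaaa   [C → a C a]
aaaaaaCaaaaa => aaaaaapaaaaa   [C → p]

S => aC => aaCa => aaaCaa => aaaaCaaa => aaaaaCaaaa => aaaaaaCaaaaa => aaaaaapaaaaa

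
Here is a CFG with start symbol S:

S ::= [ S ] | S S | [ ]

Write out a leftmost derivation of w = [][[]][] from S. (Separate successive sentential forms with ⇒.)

S ⇒ SS ⇒ []S ⇒ []SS ⇒ [][S]S ⇒ [][[]]S ⇒ [][[]][]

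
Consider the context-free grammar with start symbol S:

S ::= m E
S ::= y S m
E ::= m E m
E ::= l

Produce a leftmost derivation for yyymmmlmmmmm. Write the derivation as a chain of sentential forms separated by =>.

S=>ySm=>yySmm=>yyySmmm=>yyymEmmm=>yyymmEmmmm=>yyymmmEmmmmm=>yyymmmlmmmmm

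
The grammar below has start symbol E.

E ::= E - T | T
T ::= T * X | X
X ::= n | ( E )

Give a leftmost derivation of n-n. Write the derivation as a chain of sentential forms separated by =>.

E => E-T   [E ::= E - T]
E-T => T-T   [E ::= T]
T-T => X-T   [T ::= X]
X-T => n-T   [X ::= n]
n-T => n-X   [T ::= X]
n-X => n-n   [X ::= n]

E => E-T => T-T => X-T => n-T => n-X => n-n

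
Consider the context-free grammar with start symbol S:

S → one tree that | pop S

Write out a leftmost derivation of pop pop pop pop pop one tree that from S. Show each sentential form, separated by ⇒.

S ⇒ pop S ⇒ pop pop S ⇒ pop pop pop S ⇒ pop pop pop pop S ⇒ pop pop pop pop pop S ⇒ pop pop pop pop pop one tree that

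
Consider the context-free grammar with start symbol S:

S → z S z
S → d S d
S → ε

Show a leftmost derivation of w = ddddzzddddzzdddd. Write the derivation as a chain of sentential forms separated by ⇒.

S ⇒ dSd ⇒ ddSdd ⇒ dddSddd ⇒ ddddSdddd ⇒ ddddzSzdddd ⇒ ddddzzSzzdddd ⇒ ddddzzdSdzzdddd ⇒ ddddzzddSddzzdddd ⇒ ddddzzddddzzdddd

S ⇒ dSd   [S → d S d]
dSd ⇒ ddSdd   [S → d S d]
ddSdd ⇒ dddSddd   [S → d S d]
dddSddd ⇒ ddddSdddd   [S → d S d]
ddddSdddd ⇒ ddddzSzdddd   [S → z S z]
ddddzSzdddd ⇒ ddddzzSzzdddd   [S → z S z]
ddddzzSzzdddd ⇒ ddddzzdSdzzdddd   [S → d S d]
ddddzzdSdzzdddd ⇒ ddddzzddSddzzdddd   [S → d S d]
ddddzzddSddzzdddd ⇒ ddddzzddddzzdddd   [S → ε]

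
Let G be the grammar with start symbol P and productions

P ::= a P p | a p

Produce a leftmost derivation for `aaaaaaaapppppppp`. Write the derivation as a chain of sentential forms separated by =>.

P => aPp => aaPpp => aaaPppp => aaaaPpppp => aaaaaPppppp => aaaaaaPpppppp => aaaaaaaPppppppp => aaaaaaaapppppppp

P => aPp   [P ::= a P p]
aPp => aaPpp   [P ::= a P p]
aaPpp => aaaPppp   [P ::= a P p]
aaaPppp => aaaaPpppp   [P ::= a P p]
aaaaPpppp => aaaaaPppppp   [P ::= a P p]
aaaaaPppppp => aaaaaaPpppppp   [P ::= a P p]
aaaaaaPpppppp => aaaaaaaPppppppp   [P ::= a P p]
aaaaaaaPppppppp => aaaaaaaapppppppp   [P ::= a p]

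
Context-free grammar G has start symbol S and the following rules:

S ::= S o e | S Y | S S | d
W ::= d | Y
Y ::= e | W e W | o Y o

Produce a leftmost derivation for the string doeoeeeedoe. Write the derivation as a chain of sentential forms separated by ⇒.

S ⇒ Soe ⇒ SSoe ⇒ SYSoe ⇒ SoeYSoe ⇒ SoeoeYSoe ⇒ doeoeYSoe ⇒ doeoeWeWSoe ⇒ doeoeYeWSoe ⇒ doeoeeeWSoe ⇒ doeoeeeYSoe ⇒ doeoeeeeSoe ⇒ doeoeeeedoe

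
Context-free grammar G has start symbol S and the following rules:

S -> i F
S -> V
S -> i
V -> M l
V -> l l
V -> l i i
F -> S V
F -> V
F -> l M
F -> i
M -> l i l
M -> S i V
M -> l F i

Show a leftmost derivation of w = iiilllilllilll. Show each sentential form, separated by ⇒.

S⇒V⇒Ml⇒SiVl⇒ViVl⇒MliVl⇒SiVliVl⇒iFiVliVl⇒iViVliVl⇒iMliVliVl⇒iSiVliVliVl⇒iiiVliVliVl⇒iiillliVliVl⇒iiilllillliVl⇒iiilllilllilll

S ⇒ V   [S -> V]
V ⇒ Ml   [V -> M l]
Ml ⇒ SiVl   [M -> S i V]
SiVl ⇒ ViVl   [S -> V]
ViVl ⇒ MliVl   [V -> M l]
MliVl ⇒ SiVliVl   [M -> S i V]
SiVliVl ⇒ iFiVliVl   [S -> i F]
iFiVliVl ⇒ iViVliVl   [F -> V]
iViVliVl ⇒ iMliVliVl   [V -> M l]
iMliVliVl ⇒ iSiVliVliVl   [M -> S i V]
iSiVliVliVl ⇒ iiiVliVliVl   [S -> i]
iiiVliVliVl ⇒ iiillliVliVl   [V -> l l]
iiillliVliVl ⇒ iiilllillliVl   [V -> l l]
iiilllillliVl ⇒ iiilllilllilll   [V -> l l]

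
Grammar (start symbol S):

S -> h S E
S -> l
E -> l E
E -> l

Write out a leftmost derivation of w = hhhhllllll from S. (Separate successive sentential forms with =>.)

S => hSE => hhSEE => hhhSEEE => hhhhSEEEE => hhhhlEEEE => hhhhllEEEE => hhhhlllEEE => hhhhllllEE => hhhhlllllE => hhhhllllll

S => hSE   [S -> h S E]
hSE => hhSEE   [S -> h S E]
hhSEE => hhhSEEE   [S -> h S E]
hhhSEEE => hhhhSEEEE   [S -> h S E]
hhhhSEEEE => hhhhlEEEE   [S -> l]
hhhhlEEEE => hhhhllEEEE   [E -> l E]
hhhhllEEEE => hhhhlllEEE   [E -> l]
hhhhlllEEE => hhhhllllEE   [E -> l]
hhhhllllEE => hhhhlllllE   [E -> l]
hhhhlllllE => hhhhllllll   [E -> l]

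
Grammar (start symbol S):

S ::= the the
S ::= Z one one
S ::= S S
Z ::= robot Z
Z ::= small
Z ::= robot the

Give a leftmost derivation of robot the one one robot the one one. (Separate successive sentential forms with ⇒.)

S ⇒ S S ⇒ Z one one S ⇒ robot the one one S ⇒ robot the one one Z one one ⇒ robot the one one robot the one one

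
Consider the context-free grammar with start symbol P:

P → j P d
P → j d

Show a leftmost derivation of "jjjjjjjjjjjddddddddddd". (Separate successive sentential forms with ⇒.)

P ⇒ jPd   [P → j P d]
jPd ⇒ jjPdd   [P → j P d]
jjPdd ⇒ jjjPddd   [P → j P d]
jjjPddd ⇒ jjjjPdddd   [P → j P d]
jjjjPdddd ⇒ jjjjjPddddd   [P → j P d]
jjjjjPddddd ⇒ jjjjjjPdddddd   [P → j P d]
jjjjjjPdddddd ⇒ jjjjjjjPddddddd   [P → j P d]
jjjjjjjPddddddd ⇒ jjjjjjjjPdddddddd   [P → j P d]
jjjjjjjjPdddddddd ⇒ jjjjjjjjjPddddddddd   [P → j P d]
jjjjjjjjjPddddddddd ⇒ jjjjjjjjjjPdddddddddd   [P → j P d]
jjjjjjjjjjPdddddddddd ⇒ jjjjjjjjjjjddddddddddd   [P → j d]

P ⇒ jPd ⇒ jjPdd ⇒ jjjPddd ⇒ jjjjPdddd ⇒ jjjjjPddddd ⇒ jjjjjjPdddddd ⇒ jjjjjjjPddddddd ⇒ jjjjjjjjPdddddddd ⇒ jjjjjjjjjPddddddddd ⇒ jjjjjjjjjjPdddddddddd ⇒ jjjjjjjjjjjddddddddddd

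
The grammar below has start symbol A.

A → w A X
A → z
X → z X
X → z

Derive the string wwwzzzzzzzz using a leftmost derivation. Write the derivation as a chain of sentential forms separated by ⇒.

A ⇒ wAX   [A → w A X]
wAX ⇒ wwAXX   [A → w A X]
wwAXX ⇒ wwwAXXX   [A → w A X]
wwwAXXX ⇒ wwwzXXX   [A → z]
wwwzXXX ⇒ wwwzzXXX   [X → z X]
wwwzzXXX ⇒ wwwzzzXXX   [X → z X]
wwwzzzXXX ⇒ wwwzzzzXXX   [X → z X]
wwwzzzzXXX ⇒ wwwzzzzzXX   [X → z]
wwwzzzzzXX ⇒ wwwzzzzzzX   [X → z]
wwwzzzzzzX ⇒ wwwzzzzzzzX   [X → z X]
wwwzzzzzzzX ⇒ wwwzzzzzzzz   [X → z]

A ⇒ wAX ⇒ wwAXX ⇒ wwwAXXX ⇒ wwwzXXX ⇒ wwwzzXXX ⇒ wwwzzzXXX ⇒ wwwzzzzXXX ⇒ wwwzzzzzXX ⇒ wwwzzzzzzX ⇒ wwwzzzzzzzX ⇒ wwwzzzzzzzz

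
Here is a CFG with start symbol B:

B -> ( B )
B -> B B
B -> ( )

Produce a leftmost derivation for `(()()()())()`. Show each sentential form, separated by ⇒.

B ⇒ BB   [B -> B B]
BB ⇒ (B)B   [B -> ( B )]
(B)B ⇒ (BB)B   [B -> B B]
(BB)B ⇒ (BBB)B   [B -> B B]
(BBB)B ⇒ (BBBB)B   [B -> B B]
(BBBB)B ⇒ (()BBB)B   [B -> ( )]
(()BBB)B ⇒ (()()BB)B   [B -> ( )]
(()()BB)B ⇒ (()()()B)B   [B -> ( )]
(()()()B)B ⇒ (()()()())B   [B -> ( )]
(()()()())B ⇒ (()()()())()   [B -> ( )]

B⇒BB⇒(B)B⇒(BB)B⇒(BBB)B⇒(BBBB)B⇒(()BBB)B⇒(()()BB)B⇒(()()()B)B⇒(()()()())B⇒(()()()())()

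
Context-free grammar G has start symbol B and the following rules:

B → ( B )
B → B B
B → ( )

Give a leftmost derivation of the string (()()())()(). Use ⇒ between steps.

B ⇒ BB   [B → B B]
BB ⇒ BBB   [B → B B]
BBB ⇒ (B)BB   [B → ( B )]
(B)BB ⇒ (BB)BB   [B → B B]
(BB)BB ⇒ (BBB)BB   [B → B B]
(BBB)BB ⇒ (()BB)BB   [B → ( )]
(()BB)BB ⇒ (()()B)BB   [B → ( )]
(()()B)BB ⇒ (()()())BB   [B → ( )]
(()()())BB ⇒ (()()())()B   [B → ( )]
(()()())()B ⇒ (()()())()()   [B → ( )]

B ⇒ BB ⇒ BBB ⇒ (B)BB ⇒ (BB)BB ⇒ (BBB)BB ⇒ (()BB)BB ⇒ (()()B)BB ⇒ (()()())BB ⇒ (()()())()B ⇒ (()()())()()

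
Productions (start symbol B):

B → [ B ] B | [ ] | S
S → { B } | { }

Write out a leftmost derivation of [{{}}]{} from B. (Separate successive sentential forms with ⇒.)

B ⇒ [B]B ⇒ [S]B ⇒ [{B}]B ⇒ [{S}]B ⇒ [{{}}]B ⇒ [{{}}]S ⇒ [{{}}]{}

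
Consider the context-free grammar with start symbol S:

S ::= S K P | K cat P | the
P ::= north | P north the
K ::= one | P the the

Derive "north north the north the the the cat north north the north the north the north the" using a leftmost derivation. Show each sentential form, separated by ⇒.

S ⇒ K cat P ⇒ P the the cat P ⇒ P north the the the cat P ⇒ P north the north the the the cat P ⇒ north north the north the the the cat P ⇒ north north the north the the the cat P north the ⇒ north north the north the the the cat P north the north the ⇒ north north the north the the the cat P north the north the north the ⇒ north north the north the the the cat P north the north the north the north the ⇒ north north the north the the the cat north north the north the north the north the

S ⇒ K cat P   [S ::= K cat P]
K cat P ⇒ P the the cat P   [K ::= P the the]
P the the cat P ⇒ P north the the the cat P   [P ::= P north the]
P north the the the cat P ⇒ P north the north the the the cat P   [P ::= P north the]
P north the north the the the cat P ⇒ north north the north the the the cat P   [P ::= north]
north north the north the the the cat P ⇒ north north the north the the the cat P north the   [P ::= P north the]
north north the north the the the cat P north the ⇒ north north the north the the the cat P north the north the   [P ::= P north the]
north north the north the the the cat P north the north the ⇒ north north the north the the the cat P north the north the north the   [P ::= P north the]
north north the north the the the cat P north the north the north the ⇒ north north the north the the the cat P north the north the north the north the   [P ::= P north the]
north north the north the the the cat P north the north the north the north the ⇒ north north the north the the the cat north north the north the north the north the   [P ::= north]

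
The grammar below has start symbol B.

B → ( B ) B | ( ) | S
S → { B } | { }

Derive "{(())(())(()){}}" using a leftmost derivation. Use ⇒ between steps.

B ⇒ S   [B → S]
S ⇒ {B}   [S → { B }]
{B} ⇒ {(B)B}   [B → ( B ) B]
{(B)B} ⇒ {(())B}   [B → ( )]
{(())B} ⇒ {(())(B)B}   [B → ( B ) B]
{(())(B)B} ⇒ {(())(())B}   [B → ( )]
{(())(())B} ⇒ {(())(())(B)B}   [B → ( B ) B]
{(())(())(B)B} ⇒ {(())(())(())B}   [B → ( )]
{(())(())(())B} ⇒ {(())(())(())S}   [B → S]
{(())(())(())S} ⇒ {(())(())(()){}}   [S → { }]

B⇒S⇒{B}⇒{(B)B}⇒{(())B}⇒{(())(B)B}⇒{(())(())B}⇒{(())(())(B)B}⇒{(())(())(())B}⇒{(())(())(())S}⇒{(())(())(()){}}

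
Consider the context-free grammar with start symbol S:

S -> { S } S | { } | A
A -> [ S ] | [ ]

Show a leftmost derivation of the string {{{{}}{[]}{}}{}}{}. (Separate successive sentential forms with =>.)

S=>{S}S=>{{S}S}S=>{{{S}S}S}S=>{{{{}}S}S}S=>{{{{}}{S}S}S}S=>{{{{}}{A}S}S}S=>{{{{}}{[]}S}S}S=>{{{{}}{[]}{}}S}S=>{{{{}}{[]}{}}{}}S=>{{{{}}{[]}{}}{}}{}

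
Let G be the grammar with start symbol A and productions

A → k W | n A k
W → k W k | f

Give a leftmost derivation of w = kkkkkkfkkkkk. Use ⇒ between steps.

A ⇒ kW   [A → k W]
kW ⇒ kkWk   [W → k W k]
kkWk ⇒ kkkWkk   [W → k W k]
kkkWkk ⇒ kkkkWkkk   [W → k W k]
kkkkWkkk ⇒ kkkkkWkkkk   [W → k W k]
kkkkkWkkkk ⇒ kkkkkkWkkkkk   [W → k W k]
kkkkkkWkkkkk ⇒ kkkkkkfkkkkk   [W → f]

A ⇒ kW ⇒ kkWk ⇒ kkkWkk ⇒ kkkkWkkk ⇒ kkkkkWkkkk ⇒ kkkkkkWkkkkk ⇒ kkkkkkfkkkkk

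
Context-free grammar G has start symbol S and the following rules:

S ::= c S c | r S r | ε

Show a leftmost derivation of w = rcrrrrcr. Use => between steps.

S => rSr   [S ::= r S r]
rSr => rcScr   [S ::= c S c]
rcScr => rcrSrcr   [S ::= r S r]
rcrSrcr => rcrrSrrcr   [S ::= r S r]
rcrrSrrcr => rcrrrrcr   [S ::= ε]

S=>rSr=>rcScr=>rcrSrcr=>rcrrSrrcr=>rcrrrrcr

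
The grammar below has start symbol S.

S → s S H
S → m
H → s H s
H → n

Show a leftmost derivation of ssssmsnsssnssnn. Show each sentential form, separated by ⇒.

S ⇒ sSH ⇒ ssSHH ⇒ sssSHHH ⇒ ssssSHHHH ⇒ ssssmHHHH ⇒ ssssmsHsHHH ⇒ ssssmsnsHHH ⇒ ssssmsnssHsHH ⇒ ssssmsnsssHssHH ⇒ ssssmsnsssnssHH ⇒ ssssmsnsssnssnH ⇒ ssssmsnsssnssnn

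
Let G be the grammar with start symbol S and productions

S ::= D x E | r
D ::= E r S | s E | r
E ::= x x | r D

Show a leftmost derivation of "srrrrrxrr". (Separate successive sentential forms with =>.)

S => DxE => sExE => srDxE => srErSxE => srrDrSxE => srrrrSxE => srrrrrxE => srrrrrxrD => srrrrrxrr

S => DxE   [S ::= D x E]
DxE => sExE   [D ::= s E]
sExE => srDxE   [E ::= r D]
srDxE => srErSxE   [D ::= E r S]
srErSxE => srrDrSxE   [E ::= r D]
srrDrSxE => srrrrSxE   [D ::= r]
srrrrSxE => srrrrrxE   [S ::= r]
srrrrrxE => srrrrrxrD   [E ::= r D]
srrrrrxrD => srrrrrxrr   [D ::= r]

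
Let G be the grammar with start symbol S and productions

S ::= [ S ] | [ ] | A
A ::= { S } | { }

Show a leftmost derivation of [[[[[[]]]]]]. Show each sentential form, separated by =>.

S => [S]   [S ::= [ S ]]
[S] => [[S]]   [S ::= [ S ]]
[[S]] => [[[S]]]   [S ::= [ S ]]
[[[S]]] => [[[[S]]]]   [S ::= [ S ]]
[[[[S]]]] => [[[[[S]]]]]   [S ::= [ S ]]
[[[[[S]]]]] => [[[[[[]]]]]]   [S ::= [ ]]

S => [S] => [[S]] => [[[S]]] => [[[[S]]]] => [[[[[S]]]]] => [[[[[[]]]]]]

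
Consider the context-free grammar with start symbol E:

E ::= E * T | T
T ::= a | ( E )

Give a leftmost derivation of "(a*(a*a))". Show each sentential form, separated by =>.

E => T   [E ::= T]
T => (E)   [T ::= ( E )]
(E) => (E*T)   [E ::= E * T]
(E*T) => (T*T)   [E ::= T]
(T*T) => (a*T)   [T ::= a]
(a*T) => (a*(E))   [T ::= ( E )]
(a*(E)) => (a*(E*T))   [E ::= E * T]
(a*(E*T)) => (a*(T*T))   [E ::= T]
(a*(T*T)) => (a*(a*T))   [T ::= a]
(a*(a*T)) => (a*(a*a))   [T ::= a]

E=>T=>(E)=>(E*T)=>(T*T)=>(a*T)=>(a*(E))=>(a*(E*T))=>(a*(T*T))=>(a*(a*T))=>(a*(a*a))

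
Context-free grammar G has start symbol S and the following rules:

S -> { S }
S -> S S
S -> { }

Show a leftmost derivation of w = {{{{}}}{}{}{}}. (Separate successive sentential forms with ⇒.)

S ⇒ {S} ⇒ {SS} ⇒ {SSS} ⇒ {SSSS} ⇒ {{S}SSS} ⇒ {{{S}}SSS} ⇒ {{{{}}}SSS} ⇒ {{{{}}}{}SS} ⇒ {{{{}}}{}{}S} ⇒ {{{{}}}{}{}{}}

S ⇒ {S}   [S -> { S }]
{S} ⇒ {SS}   [S -> S S]
{SS} ⇒ {SSS}   [S -> S S]
{SSS} ⇒ {SSSS}   [S -> S S]
{SSSS} ⇒ {{S}SSS}   [S -> { S }]
{{S}SSS} ⇒ {{{S}}SSS}   [S -> { S }]
{{{S}}SSS} ⇒ {{{{}}}SSS}   [S -> { }]
{{{{}}}SSS} ⇒ {{{{}}}{}SS}   [S -> { }]
{{{{}}}{}SS} ⇒ {{{{}}}{}{}S}   [S -> { }]
{{{{}}}{}{}S} ⇒ {{{{}}}{}{}{}}   [S -> { }]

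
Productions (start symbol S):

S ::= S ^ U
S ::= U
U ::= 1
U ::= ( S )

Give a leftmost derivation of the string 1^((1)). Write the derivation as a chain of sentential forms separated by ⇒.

S ⇒ S^U   [S ::= S ^ U]
S^U ⇒ U^U   [S ::= U]
U^U ⇒ 1^U   [U ::= 1]
1^U ⇒ 1^(S)   [U ::= ( S )]
1^(S) ⇒ 1^(U)   [S ::= U]
1^(U) ⇒ 1^((S))   [U ::= ( S )]
1^((S)) ⇒ 1^((U))   [S ::= U]
1^((U)) ⇒ 1^((1))   [U ::= 1]

S ⇒ S^U ⇒ U^U ⇒ 1^U ⇒ 1^(S) ⇒ 1^(U) ⇒ 1^((S)) ⇒ 1^((U)) ⇒ 1^((1))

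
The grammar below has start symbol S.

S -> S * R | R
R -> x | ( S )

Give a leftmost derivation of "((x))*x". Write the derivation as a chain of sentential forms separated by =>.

S => S*R => R*R => (S)*R => (R)*R => ((S))*R => ((R))*R => ((x))*R => ((x))*x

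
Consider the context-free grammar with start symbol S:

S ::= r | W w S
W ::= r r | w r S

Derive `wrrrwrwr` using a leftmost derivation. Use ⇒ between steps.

S ⇒ WwS ⇒ wrSwS ⇒ wrWwSwS ⇒ wrrrwSwS ⇒ wrrrwrwS ⇒ wrrrwrwr

S ⇒ WwS   [S ::= W w S]
WwS ⇒ wrSwS   [W ::= w r S]
wrSwS ⇒ wrWwSwS   [S ::= W w S]
wrWwSwS ⇒ wrrrwSwS   [W ::= r r]
wrrrwSwS ⇒ wrrrwrwS   [S ::= r]
wrrrwrwS ⇒ wrrrwrwr   [S ::= r]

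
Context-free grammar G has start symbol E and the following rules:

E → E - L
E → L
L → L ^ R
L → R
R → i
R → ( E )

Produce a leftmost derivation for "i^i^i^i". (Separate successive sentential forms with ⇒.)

E⇒L⇒L^R⇒L^R^R⇒L^R^R^R⇒R^R^R^R⇒i^R^R^R⇒i^i^R^R⇒i^i^i^R⇒i^i^i^i

E ⇒ L   [E → L]
L ⇒ L^R   [L → L ^ R]
L^R ⇒ L^R^R   [L → L ^ R]
L^R^R ⇒ L^R^R^R   [L → L ^ R]
L^R^R^R ⇒ R^R^R^R   [L → R]
R^R^R^R ⇒ i^R^R^R   [R → i]
i^R^R^R ⇒ i^i^R^R   [R → i]
i^i^R^R ⇒ i^i^i^R   [R → i]
i^i^i^R ⇒ i^i^i^i   [R → i]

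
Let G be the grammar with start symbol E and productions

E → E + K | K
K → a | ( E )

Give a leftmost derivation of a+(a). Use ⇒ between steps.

E ⇒ E+K   [E → E + K]
E+K ⇒ K+K   [E → K]
K+K ⇒ a+K   [K → a]
a+K ⇒ a+(E)   [K → ( E )]
a+(E) ⇒ a+(K)   [E → K]
a+(K) ⇒ a+(a)   [K → a]

E ⇒ E+K ⇒ K+K ⇒ a+K ⇒ a+(E) ⇒ a+(K) ⇒ a+(a)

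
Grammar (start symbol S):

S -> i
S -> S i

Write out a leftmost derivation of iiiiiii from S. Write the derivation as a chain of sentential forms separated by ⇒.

S ⇒ Si   [S -> S i]
Si ⇒ Sii   [S -> S i]
Sii ⇒ Siii   [S -> S i]
Siii ⇒ Siiii   [S -> S i]
Siiii ⇒ Siiiii   [S -> S i]
Siiiii ⇒ Siiiiii   [S -> S i]
Siiiiii ⇒ iiiiiii   [S -> i]

S ⇒ Si ⇒ Sii ⇒ Siii ⇒ Siiii ⇒ Siiiii ⇒ Siiiiii ⇒ iiiiiii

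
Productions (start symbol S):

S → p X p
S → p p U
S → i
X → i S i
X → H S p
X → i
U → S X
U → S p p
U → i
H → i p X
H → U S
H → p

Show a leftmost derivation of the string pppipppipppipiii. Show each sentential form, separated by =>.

S => ppU   [S → p p U]
ppU => ppSX   [U → S X]
ppSX => pppXpX   [S → p X p]
pppXpX => pppiSipX   [X → i S i]
pppiSipX => pppippUipX   [S → p p U]
pppippUipX => pppippSppipX   [U → S p p]
pppippSppipX => pppipppXpppipX   [S → p X p]
pppipppXpppipX => pppipppipppipX   [X → i]
pppipppipppipX => pppipppipppipiSi   [X → i S i]
pppipppipppipiSi => pppipppipppipiii   [S → i]

S=>ppU=>ppSX=>pppXpX=>pppiSipX=>pppippUipX=>pppippSppipX=>pppipppXpppipX=>pppipppipppipX=>pppipppipppipiSi=>pppipppipppipiii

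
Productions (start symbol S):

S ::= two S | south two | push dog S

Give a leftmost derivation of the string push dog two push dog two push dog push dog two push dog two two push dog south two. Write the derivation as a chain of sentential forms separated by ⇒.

S ⇒ push dog S ⇒ push dog two S ⇒ push dog two push dog S ⇒ push dog two push dog two S ⇒ push dog two push dog two push dog S ⇒ push dog two push dog two push dog push dog S ⇒ push dog two push dog two push dog push dog two S ⇒ push dog two push dog two push dog push dog two push dog S ⇒ push dog two push dog two push dog push dog two push dog two S ⇒ push dog two push dog two push dog push dog two push dog two two S ⇒ push dog two push dog two push dog push dog two push dog two two push dog S ⇒ push dog two push dog two push dog push dog two push dog two two push dog south two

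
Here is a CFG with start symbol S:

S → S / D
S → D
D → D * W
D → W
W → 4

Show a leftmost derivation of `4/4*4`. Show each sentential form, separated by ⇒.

S⇒S/D⇒D/D⇒W/D⇒4/D⇒4/D*W⇒4/W*W⇒4/4*W⇒4/4*4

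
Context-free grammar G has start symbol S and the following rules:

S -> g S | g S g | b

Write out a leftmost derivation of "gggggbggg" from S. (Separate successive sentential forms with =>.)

S => gSg   [S -> g S g]
gSg => ggSgg   [S -> g S g]
ggSgg => gggSggg   [S -> g S g]
gggSggg => ggggSggg   [S -> g S]
ggggSggg => gggggSggg   [S -> g S]
gggggSggg => gggggbggg   [S -> b]

S=>gSg=>ggSgg=>gggSggg=>ggggSggg=>gggggSggg=>gggggbggg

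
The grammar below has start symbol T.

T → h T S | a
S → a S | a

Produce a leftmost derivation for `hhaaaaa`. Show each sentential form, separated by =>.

T => hTS   [T → h T S]
hTS => hhTSS   [T → h T S]
hhTSS => hhaSS   [T → a]
hhaSS => hhaaSS   [S → a S]
hhaaSS => hhaaaS   [S → a]
hhaaaS => hhaaaaS   [S → a S]
hhaaaaS => hhaaaaa   [S → a]

T => hTS => hhTSS => hhaSS => hhaaSS => hhaaaS => hhaaaaS => hhaaaaa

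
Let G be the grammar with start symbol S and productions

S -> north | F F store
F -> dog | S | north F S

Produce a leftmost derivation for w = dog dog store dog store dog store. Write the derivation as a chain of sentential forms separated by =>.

S => F F store   [S -> F F store]
F F store => S F store   [F -> S]
S F store => F F store F store   [S -> F F store]
F F store F store => S F store F store   [F -> S]
S F store F store => F F store F store F store   [S -> F F store]
F F store F store F store => dog F store F store F store   [F -> dog]
dog F store F store F store => dog dog store F store F store   [F -> dog]
dog dog store F store F store => dog dog store dog store F store   [F -> dog]
dog dog store dog store F store => dog dog store dog store dog store   [F -> dog]

S => F F store => S F store => F F store F store => S F store F store => F F store F store F store => dog F store F store F store => dog dog store F store F store => dog dog store dog store F store => dog dog store dog store dog store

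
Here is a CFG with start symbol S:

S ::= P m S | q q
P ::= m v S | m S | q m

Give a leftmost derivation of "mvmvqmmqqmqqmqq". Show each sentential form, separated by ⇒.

S ⇒ PmS ⇒ mvSmS ⇒ mvPmSmS ⇒ mvmvSmSmS ⇒ mvmvPmSmSmS ⇒ mvmvqmmSmSmS ⇒ mvmvqmmqqmSmS ⇒ mvmvqmmqqmqqmS ⇒ mvmvqmmqqmqqmqq

S ⇒ PmS   [S ::= P m S]
PmS ⇒ mvSmS   [P ::= m v S]
mvSmS ⇒ mvPmSmS   [S ::= P m S]
mvPmSmS ⇒ mvmvSmSmS   [P ::= m v S]
mvmvSmSmS ⇒ mvmvPmSmSmS   [S ::= P m S]
mvmvPmSmSmS ⇒ mvmvqmmSmSmS   [P ::= q m]
mvmvqmmSmSmS ⇒ mvmvqmmqqmSmS   [S ::= q q]
mvmvqmmqqmSmS ⇒ mvmvqmmqqmqqmS   [S ::= q q]
mvmvqmmqqmqqmS ⇒ mvmvqmmqqmqqmqq   [S ::= q q]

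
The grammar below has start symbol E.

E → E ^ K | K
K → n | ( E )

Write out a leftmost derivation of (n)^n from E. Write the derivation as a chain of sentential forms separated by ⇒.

E ⇒ E^K   [E → E ^ K]
E^K ⇒ K^K   [E → K]
K^K ⇒ (E)^K   [K → ( E )]
(E)^K ⇒ (K)^K   [E → K]
(K)^K ⇒ (n)^K   [K → n]
(n)^K ⇒ (n)^n   [K → n]

E ⇒ E^K ⇒ K^K ⇒ (E)^K ⇒ (K)^K ⇒ (n)^K ⇒ (n)^n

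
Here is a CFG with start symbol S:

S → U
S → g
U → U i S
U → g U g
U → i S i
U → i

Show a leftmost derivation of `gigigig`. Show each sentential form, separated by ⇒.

S ⇒ U   [S → U]
U ⇒ UiS   [U → U i S]
UiS ⇒ gUgiS   [U → g U g]
gUgiS ⇒ giSigiS   [U → i S i]
giSigiS ⇒ gigigiS   [S → g]
gigigiS ⇒ gigigig   [S → g]

S ⇒ U ⇒ UiS ⇒ gUgiS ⇒ giSigiS ⇒ gigigiS ⇒ gigigig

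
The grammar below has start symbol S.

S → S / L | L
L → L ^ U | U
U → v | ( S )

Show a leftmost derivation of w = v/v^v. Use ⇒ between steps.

S⇒S/L⇒L/L⇒U/L⇒v/L⇒v/L^U⇒v/U^U⇒v/v^U⇒v/v^v

S ⇒ S/L   [S → S / L]
S/L ⇒ L/L   [S → L]
L/L ⇒ U/L   [L → U]
U/L ⇒ v/L   [U → v]
v/L ⇒ v/L^U   [L → L ^ U]
v/L^U ⇒ v/U^U   [L → U]
v/U^U ⇒ v/v^U   [U → v]
v/v^U ⇒ v/v^v   [U → v]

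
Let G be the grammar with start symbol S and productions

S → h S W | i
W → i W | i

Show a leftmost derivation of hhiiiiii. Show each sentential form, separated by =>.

S=>hSW=>hhSWW=>hhiWW=>hhiiWW=>hhiiiW=>hhiiiiW=>hhiiiiiW=>hhiiiiii

S => hSW   [S → h S W]
hSW => hhSWW   [S → h S W]
hhSWW => hhiWW   [S → i]
hhiWW => hhiiWW   [W → i W]
hhiiWW => hhiiiW   [W → i]
hhiiiW => hhiiiiW   [W → i W]
hhiiiiW => hhiiiiiW   [W → i W]
hhiiiiiW => hhiiiiii   [W → i]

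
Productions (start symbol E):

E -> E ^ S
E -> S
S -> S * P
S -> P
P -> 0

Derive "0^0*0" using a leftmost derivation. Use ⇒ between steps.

E ⇒ E^S ⇒ S^S ⇒ P^S ⇒ 0^S ⇒ 0^S*P ⇒ 0^P*P ⇒ 0^0*P ⇒ 0^0*0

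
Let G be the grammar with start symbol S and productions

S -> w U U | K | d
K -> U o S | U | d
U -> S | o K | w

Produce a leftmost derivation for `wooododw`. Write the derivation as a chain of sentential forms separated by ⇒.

S ⇒ wUU ⇒ woKU ⇒ woUoSU ⇒ wooKoSU ⇒ wooUoSU ⇒ woooKoSU ⇒ wooodoSU ⇒ wooodoKU ⇒ wooododU ⇒ wooododw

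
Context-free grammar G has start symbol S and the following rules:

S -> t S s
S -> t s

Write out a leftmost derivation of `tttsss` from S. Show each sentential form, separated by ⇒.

S ⇒ tSs   [S -> t S s]
tSs ⇒ ttSss   [S -> t S s]
ttSss ⇒ tttsss   [S -> t s]

S ⇒ tSs ⇒ ttSss ⇒ tttsss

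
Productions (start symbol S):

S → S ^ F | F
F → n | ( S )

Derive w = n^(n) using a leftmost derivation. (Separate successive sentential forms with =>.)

S=>S^F=>F^F=>n^F=>n^(S)=>n^(F)=>n^(n)

S => S^F   [S → S ^ F]
S^F => F^F   [S → F]
F^F => n^F   [F → n]
n^F => n^(S)   [F → ( S )]
n^(S) => n^(F)   [S → F]
n^(F) => n^(n)   [F → n]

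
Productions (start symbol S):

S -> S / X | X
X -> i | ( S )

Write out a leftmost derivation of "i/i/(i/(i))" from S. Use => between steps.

S => S/X => S/X/X => X/X/X => i/X/X => i/i/X => i/i/(S) => i/i/(S/X) => i/i/(X/X) => i/i/(i/X) => i/i/(i/(S)) => i/i/(i/(X)) => i/i/(i/(i))

S => S/X   [S -> S / X]
S/X => S/X/X   [S -> S / X]
S/X/X => X/X/X   [S -> X]
X/X/X => i/X/X   [X -> i]
i/X/X => i/i/X   [X -> i]
i/i/X => i/i/(S)   [X -> ( S )]
i/i/(S) => i/i/(S/X)   [S -> S / X]
i/i/(S/X) => i/i/(X/X)   [S -> X]
i/i/(X/X) => i/i/(i/X)   [X -> i]
i/i/(i/X) => i/i/(i/(S))   [X -> ( S )]
i/i/(i/(S)) => i/i/(i/(X))   [S -> X]
i/i/(i/(X)) => i/i/(i/(i))   [X -> i]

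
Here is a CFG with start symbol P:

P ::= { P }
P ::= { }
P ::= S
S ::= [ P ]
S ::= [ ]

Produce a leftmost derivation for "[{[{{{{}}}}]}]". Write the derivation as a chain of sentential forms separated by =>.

P => S => [P] => [{P}] => [{S}] => [{[P]}] => [{[{P}]}] => [{[{{P}}]}] => [{[{{{P}}}]}] => [{[{{{{}}}}]}]

P => S   [P ::= S]
S => [P]   [S ::= [ P ]]
[P] => [{P}]   [P ::= { P }]
[{P}] => [{S}]   [P ::= S]
[{S}] => [{[P]}]   [S ::= [ P ]]
[{[P]}] => [{[{P}]}]   [P ::= { P }]
[{[{P}]}] => [{[{{P}}]}]   [P ::= { P }]
[{[{{P}}]}] => [{[{{{P}}}]}]   [P ::= { P }]
[{[{{{P}}}]}] => [{[{{{{}}}}]}]   [P ::= { }]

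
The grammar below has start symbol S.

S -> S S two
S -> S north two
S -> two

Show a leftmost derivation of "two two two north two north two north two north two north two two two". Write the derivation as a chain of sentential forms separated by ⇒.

S ⇒ S S two   [S -> S S two]
S S two ⇒ S north two S two   [S -> S north two]
S north two S two ⇒ S north two north two S two   [S -> S north two]
S north two north two S two ⇒ S north two north two north two S two   [S -> S north two]
S north two north two north two S two ⇒ S north two north two north two north two S two   [S -> S north two]
S north two north two north two north two S two ⇒ S north two north two north two north two north two S two   [S -> S north two]
S north two north two north two north two north two S two ⇒ S S two north two north two north two north two north two S two   [S -> S S two]
S S two north two north two north two north two north two S two ⇒ two S two north two north two north two north two north two S two   [S -> two]
two S two north two north two north two north two north two S two ⇒ two two two north two north two north two north two north two S two   [S -> two]
two two two north two north two north two north two north two S two ⇒ two two two north two north two north two north two north two two two   [S -> two]

S ⇒ S S two ⇒ S north two S two ⇒ S north two north two S two ⇒ S north two north two north two S two ⇒ S north two north two north two north two S two ⇒ S north two north two north two north two north two S two ⇒ S S two north two north two north two north two north two S two ⇒ two S two north two north two north two north two north two S two ⇒ two two two north two north two north two north two north two S two ⇒ two two two north two north two north two north two north two two two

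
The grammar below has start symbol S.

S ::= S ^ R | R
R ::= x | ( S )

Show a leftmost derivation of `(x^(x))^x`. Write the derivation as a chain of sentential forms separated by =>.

S => S^R   [S ::= S ^ R]
S^R => R^R   [S ::= R]
R^R => (S)^R   [R ::= ( S )]
(S)^R => (S^R)^R   [S ::= S ^ R]
(S^R)^R => (R^R)^R   [S ::= R]
(R^R)^R => (x^R)^R   [R ::= x]
(x^R)^R => (x^(S))^R   [R ::= ( S )]
(x^(S))^R => (x^(R))^R   [S ::= R]
(x^(R))^R => (x^(x))^R   [R ::= x]
(x^(x))^R => (x^(x))^x   [R ::= x]

S => S^R => R^R => (S)^R => (S^R)^R => (R^R)^R => (x^R)^R => (x^(S))^R => (x^(R))^R => (x^(x))^R => (x^(x))^x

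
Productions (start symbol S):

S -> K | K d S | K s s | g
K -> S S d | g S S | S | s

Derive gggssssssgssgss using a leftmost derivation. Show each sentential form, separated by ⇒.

S ⇒ Kss   [S -> K s s]
Kss ⇒ gSSss   [K -> g S S]
gSSss ⇒ gKssSss   [S -> K s s]
gKssSss ⇒ ggSSssSss   [K -> g S S]
ggSSssSss ⇒ ggKssSssSss   [S -> K s s]
ggKssSssSss ⇒ gggSSssSssSss   [K -> g S S]
gggSSssSssSss ⇒ gggKSssSssSss   [S -> K]
gggKSssSssSss ⇒ gggsSssSssSss   [K -> s]
gggsSssSssSss ⇒ gggsKssssSssSss   [S -> K s s]
gggsKssssSssSss ⇒ gggssssssSssSss   [K -> s]
gggssssssSssSss ⇒ gggssssssgssSss   [S -> g]
gggssssssgssSss ⇒ gggssssssgssgss   [S -> g]

S ⇒ Kss ⇒ gSSss ⇒ gKssSss ⇒ ggSSssSss ⇒ ggKssSssSss ⇒ gggSSssSssSss ⇒ gggKSssSssSss ⇒ gggsSssSssSss ⇒ gggsKssssSssSss ⇒ gggssssssSssSss ⇒ gggssssssgssSss ⇒ gggssssssgssgss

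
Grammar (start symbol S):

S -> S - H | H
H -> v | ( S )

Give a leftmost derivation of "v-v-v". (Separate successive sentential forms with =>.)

S => S-H => S-H-H => H-H-H => v-H-H => v-v-H => v-v-v

S => S-H   [S -> S - H]
S-H => S-H-H   [S -> S - H]
S-H-H => H-H-H   [S -> H]
H-H-H => v-H-H   [H -> v]
v-H-H => v-v-H   [H -> v]
v-v-H => v-v-v   [H -> v]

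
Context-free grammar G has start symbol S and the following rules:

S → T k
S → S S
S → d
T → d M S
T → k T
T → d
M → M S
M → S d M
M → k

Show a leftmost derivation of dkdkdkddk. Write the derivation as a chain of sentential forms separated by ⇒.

S⇒Tk⇒dMSk⇒dMSSk⇒dSdMSSk⇒dTkdMSSk⇒dkTkdMSSk⇒dkdkdMSSk⇒dkdkdkSSk⇒dkdkdkdSk⇒dkdkdkddk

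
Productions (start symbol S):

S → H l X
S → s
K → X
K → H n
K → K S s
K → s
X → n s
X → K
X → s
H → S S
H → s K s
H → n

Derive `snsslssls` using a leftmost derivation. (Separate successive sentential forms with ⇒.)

S ⇒ HlX ⇒ SSlX ⇒ HlXSlX ⇒ sKslXSlX ⇒ sXslXSlX ⇒ snsslXSlX ⇒ snsslsSlX ⇒ snsslsslX ⇒ snsslsslK ⇒ snsslssls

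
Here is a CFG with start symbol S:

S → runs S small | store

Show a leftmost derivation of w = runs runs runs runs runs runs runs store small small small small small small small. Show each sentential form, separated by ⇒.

S ⇒ runs S small   [S → runs S small]
runs S small ⇒ runs runs S small small   [S → runs S small]
runs runs S small small ⇒ runs runs runs S small small small   [S → runs S small]
runs runs runs S small small small ⇒ runs runs runs runs S small small small small   [S → runs S small]
runs runs runs runs S small small small small ⇒ runs runs runs runs runs S small small small small small   [S → runs S small]
runs runs runs runs runs S small small small small small ⇒ runs runs runs runs runs runs S small small small small small small   [S → runs S small]
runs runs runs runs runs runs S small small small small small small ⇒ runs runs runs runs runs runs runs S small small small small small small small   [S → runs S small]
runs runs runs runs runs runs runs S small small small small small small small ⇒ runs runs runs runs runs runs runs store small small small small small small small   [S → store]

S ⇒ runs S small ⇒ runs runs S small small ⇒ runs runs runs S small small small ⇒ runs runs runs runs S small small small small ⇒ runs runs runs runs runs S small small small small small ⇒ runs runs runs runs runs runs S small small small small small small ⇒ runs runs runs runs runs runs runs S small small small small small small small ⇒ runs runs runs runs runs runs runs store small small small small small small small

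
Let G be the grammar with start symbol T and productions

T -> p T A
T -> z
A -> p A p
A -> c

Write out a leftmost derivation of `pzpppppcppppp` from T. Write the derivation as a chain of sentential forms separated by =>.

T => pTA   [T -> p T A]
pTA => pzA   [T -> z]
pzA => pzpAp   [A -> p A p]
pzpAp => pzppApp   [A -> p A p]
pzppApp => pzpppAppp   [A -> p A p]
pzpppAppp => pzppppApppp   [A -> p A p]
pzppppApppp => pzpppppAppppp   [A -> p A p]
pzpppppAppppp => pzpppppcppppp   [A -> c]

T => pTA => pzA => pzpAp => pzppApp => pzpppAppp => pzppppApppp => pzpppppAppppp => pzpppppcppppp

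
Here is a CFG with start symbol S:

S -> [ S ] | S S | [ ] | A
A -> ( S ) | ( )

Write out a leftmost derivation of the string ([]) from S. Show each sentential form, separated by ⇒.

S ⇒ A   [S -> A]
A ⇒ (S)   [A -> ( S )]
(S) ⇒ ([])   [S -> [ ]]

S⇒A⇒(S)⇒([])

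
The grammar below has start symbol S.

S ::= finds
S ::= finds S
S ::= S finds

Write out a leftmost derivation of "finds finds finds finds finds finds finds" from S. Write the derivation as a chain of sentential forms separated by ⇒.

S ⇒ finds S ⇒ finds S finds ⇒ finds S finds finds ⇒ finds S finds finds finds ⇒ finds S finds finds finds finds ⇒ finds S finds finds finds finds finds ⇒ finds finds finds finds finds finds finds

S ⇒ finds S   [S ::= finds S]
finds S ⇒ finds S finds   [S ::= S finds]
finds S finds ⇒ finds S finds finds   [S ::= S finds]
finds S finds finds ⇒ finds S finds finds finds   [S ::= S finds]
finds S finds finds finds ⇒ finds S finds finds finds finds   [S ::= S finds]
finds S finds finds finds finds ⇒ finds S finds finds finds finds finds   [S ::= S finds]
finds S finds finds finds finds finds ⇒ finds finds finds finds finds finds finds   [S ::= finds]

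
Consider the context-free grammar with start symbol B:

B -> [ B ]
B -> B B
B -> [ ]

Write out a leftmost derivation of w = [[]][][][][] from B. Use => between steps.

B=>BB=>BBB=>BBBB=>BBBBB=>[B]BBBB=>[[]]BBBB=>[[]][]BBB=>[[]][][]BB=>[[]][][][]B=>[[]][][][][]

B => BB   [B -> B B]
BB => BBB   [B -> B B]
BBB => BBBB   [B -> B B]
BBBB => BBBBB   [B -> B B]
BBBBB => [B]BBBB   [B -> [ B ]]
[B]BBBB => [[]]BBBB   [B -> [ ]]
[[]]BBBB => [[]][]BBB   [B -> [ ]]
[[]][]BBB => [[]][][]BB   [B -> [ ]]
[[]][][]BB => [[]][][][]B   [B -> [ ]]
[[]][][][]B => [[]][][][][]   [B -> [ ]]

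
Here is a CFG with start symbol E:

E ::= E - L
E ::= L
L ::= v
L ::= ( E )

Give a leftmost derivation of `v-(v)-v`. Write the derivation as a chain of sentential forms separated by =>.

E => E-L   [E ::= E - L]
E-L => E-L-L   [E ::= E - L]
E-L-L => L-L-L   [E ::= L]
L-L-L => v-L-L   [L ::= v]
v-L-L => v-(E)-L   [L ::= ( E )]
v-(E)-L => v-(L)-L   [E ::= L]
v-(L)-L => v-(v)-L   [L ::= v]
v-(v)-L => v-(v)-v   [L ::= v]

E=>E-L=>E-L-L=>L-L-L=>v-L-L=>v-(E)-L=>v-(L)-L=>v-(v)-L=>v-(v)-v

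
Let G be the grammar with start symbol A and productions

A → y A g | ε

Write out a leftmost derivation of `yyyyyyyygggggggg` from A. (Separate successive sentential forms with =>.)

A=>yAg=>yyAgg=>yyyAggg=>yyyyAgggg=>yyyyyAggggg=>yyyyyyAgggggg=>yyyyyyyAggggggg=>yyyyyyyyAgggggggg=>yyyyyyyygggggggg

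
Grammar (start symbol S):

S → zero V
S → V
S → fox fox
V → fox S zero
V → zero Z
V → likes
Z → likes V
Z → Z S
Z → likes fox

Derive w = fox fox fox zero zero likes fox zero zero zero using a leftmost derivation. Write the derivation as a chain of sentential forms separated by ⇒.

S ⇒ V ⇒ fox S zero ⇒ fox V zero ⇒ fox fox S zero zero ⇒ fox fox V zero zero ⇒ fox fox fox S zero zero zero ⇒ fox fox fox zero V zero zero zero ⇒ fox fox fox zero zero Z zero zero zero ⇒ fox fox fox zero zero likes fox zero zero zero

S ⇒ V   [S → V]
V ⇒ fox S zero   [V → fox S zero]
fox S zero ⇒ fox V zero   [S → V]
fox V zero ⇒ fox fox S zero zero   [V → fox S zero]
fox fox S zero zero ⇒ fox fox V zero zero   [S → V]
fox fox V zero zero ⇒ fox fox fox S zero zero zero   [V → fox S zero]
fox fox fox S zero zero zero ⇒ fox fox fox zero V zero zero zero   [S → zero V]
fox fox fox zero V zero zero zero ⇒ fox fox fox zero zero Z zero zero zero   [V → zero Z]
fox fox fox zero zero Z zero zero zero ⇒ fox fox fox zero zero likes fox zero zero zero   [Z → likes fox]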